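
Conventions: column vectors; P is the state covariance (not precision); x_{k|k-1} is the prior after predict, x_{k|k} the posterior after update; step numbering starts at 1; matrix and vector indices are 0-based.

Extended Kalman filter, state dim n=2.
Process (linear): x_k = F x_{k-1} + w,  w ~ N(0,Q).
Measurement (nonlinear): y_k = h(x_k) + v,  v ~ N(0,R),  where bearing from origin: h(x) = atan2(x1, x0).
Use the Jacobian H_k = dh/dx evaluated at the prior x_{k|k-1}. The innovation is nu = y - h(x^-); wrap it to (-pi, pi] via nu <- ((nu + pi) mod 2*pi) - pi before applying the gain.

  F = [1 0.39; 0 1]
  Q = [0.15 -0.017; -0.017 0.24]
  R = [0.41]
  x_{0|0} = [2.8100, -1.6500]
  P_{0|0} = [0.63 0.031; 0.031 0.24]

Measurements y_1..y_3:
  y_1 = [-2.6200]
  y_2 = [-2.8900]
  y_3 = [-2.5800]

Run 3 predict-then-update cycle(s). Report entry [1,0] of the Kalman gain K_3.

K[1,0] = -0.1347

step 1: x^-=[2.1665, -1.6500]  P^-=[0.8407 0.1076; 0.1076 0.4800]  H_jac=[0.2225 0.2921]  S=[0.5066]  K=[0.4313; 0.3241]  nu=[-1.9691]  x^+=[1.3173, -2.2881]  P^+=[0.7465 0.0368; 0.0368 0.4268]
step 2: x^-=[0.4249, -2.2881]  P^-=[0.9901 0.1863; 0.1863 0.6668]  H_jac=[0.4225 0.0784]  S=[0.6032]  K=[0.7177; 0.2172]  nu=[-1.5028]  x^+=[-0.6537, -2.6145]  P^+=[0.6794 0.0922; 0.0922 0.6384]
step 3: x^-=[-1.6733, -2.6145]  P^-=[0.9984 0.3242; 0.3242 0.8784]  H_jac=[0.2713 -0.1737]  S=[0.4794]  K=[0.4476; -0.1347]  nu=[-0.4399]  x^+=[-1.8702, -2.5553]  P^+=[0.9024 0.3531; 0.3531 0.8697]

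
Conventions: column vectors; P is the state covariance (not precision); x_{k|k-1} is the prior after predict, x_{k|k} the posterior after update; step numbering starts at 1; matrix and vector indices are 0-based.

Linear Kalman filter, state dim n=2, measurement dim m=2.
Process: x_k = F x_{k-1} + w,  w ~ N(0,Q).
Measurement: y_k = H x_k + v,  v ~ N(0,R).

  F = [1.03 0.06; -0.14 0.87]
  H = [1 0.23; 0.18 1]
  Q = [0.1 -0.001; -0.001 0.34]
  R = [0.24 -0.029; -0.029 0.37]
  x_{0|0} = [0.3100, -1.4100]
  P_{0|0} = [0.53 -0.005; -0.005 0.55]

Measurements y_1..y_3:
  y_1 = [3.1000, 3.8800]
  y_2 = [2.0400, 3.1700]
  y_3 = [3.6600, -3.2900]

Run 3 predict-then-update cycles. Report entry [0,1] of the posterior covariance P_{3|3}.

P_post[0,1] = -0.0626

step 1: x^-=[0.2347, -1.2701]  P^-=[0.6636 -0.0532; -0.0532 0.7679]  S=[0.9198 0.2117; 0.2117 1.1403]  K=[0.7258 -0.0766; -0.0197 0.6687]  nu=[3.1574, 5.1079]  x^+=[2.1351, 2.0834]  P^+=[0.1959 -0.0847; -0.0847 0.2632]
step 2: x^-=[2.3242, 1.5136]  P^-=[0.2983 -0.0907; -0.0907 0.5637]  S=[0.5264 0.0599; 0.0599 0.9107]  K=[0.5357 -0.0758; 0.0057 0.6007]  nu=[-0.6323, 1.2380]  x^+=[1.8915, 2.2537]  P^+=[0.1469 -0.0700; -0.0700 0.2347]
step 3: x^-=[2.0835, 1.6959]  P^-=[0.2480 -0.0721; -0.0721 0.5376]  S=[0.4833 0.0642; 0.0642 0.8897]  K=[0.4876 -0.0661; 0.0286 0.5876]  nu=[1.1864, -5.3609]  x^+=[3.0162, -1.4203]  P^+=[0.1333 -0.0626; -0.0626 0.2278]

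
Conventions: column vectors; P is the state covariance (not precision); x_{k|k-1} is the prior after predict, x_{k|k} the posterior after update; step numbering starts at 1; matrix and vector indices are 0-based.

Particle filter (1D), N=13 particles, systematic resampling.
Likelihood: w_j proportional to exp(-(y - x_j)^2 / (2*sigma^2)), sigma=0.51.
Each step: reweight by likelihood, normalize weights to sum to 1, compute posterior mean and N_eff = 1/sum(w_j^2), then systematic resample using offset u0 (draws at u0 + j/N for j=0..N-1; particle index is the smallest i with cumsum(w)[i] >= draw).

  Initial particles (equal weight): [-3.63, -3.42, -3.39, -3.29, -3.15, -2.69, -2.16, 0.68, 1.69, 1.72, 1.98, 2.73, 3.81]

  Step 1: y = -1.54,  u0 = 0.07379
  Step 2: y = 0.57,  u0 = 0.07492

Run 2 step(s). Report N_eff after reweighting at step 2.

step 1: w=[0.0004, 0.0020, 0.0024, 0.0049, 0.0121, 0.1384, 0.8398, 0.0001, 0.0000, 0.0000, 0.0000, 0.0000, 0.0000]  mean=-2.2565  Neff=1.3802  idx=[5, 5, 6, 6, 6, 6, 6, 6, 6, 6, 6, 6, 6]
step 2: w=[0.0002, 0.0002, 0.0909, 0.0909, 0.0909, 0.0909, 0.0909, 0.0909, 0.0909, 0.0909, 0.0909, 0.0909, 0.0909]  mean=-2.1602  Neff=11.0089  idx=[2, 3, 4, 5, 6, 7, 7, 8, 9, 10, 11, 12, 12]

N_eff = 11.0089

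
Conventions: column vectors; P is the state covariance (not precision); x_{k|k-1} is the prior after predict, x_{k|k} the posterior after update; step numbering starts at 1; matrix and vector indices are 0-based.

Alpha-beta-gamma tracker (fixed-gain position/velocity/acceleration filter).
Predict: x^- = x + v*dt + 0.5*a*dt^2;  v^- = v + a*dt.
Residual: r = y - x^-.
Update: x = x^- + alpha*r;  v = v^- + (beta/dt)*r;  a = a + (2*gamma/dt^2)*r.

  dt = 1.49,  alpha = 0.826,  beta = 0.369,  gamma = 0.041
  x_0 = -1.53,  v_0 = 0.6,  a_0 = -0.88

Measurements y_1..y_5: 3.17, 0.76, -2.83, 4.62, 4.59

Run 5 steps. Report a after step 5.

step 1: x_pred=-1.6128  r=4.7828  x^+=2.3378  v^+=0.4733  a^+=-0.7033
step 2: x_pred=2.2622  r=-1.5022  x^+=1.0214  v^+=-0.9467  a^+=-0.7588
step 3: x_pred=-1.2316  r=-1.5984  x^+=-2.5519  v^+=-2.4732  a^+=-0.8179
step 4: x_pred=-7.1449  r=11.7649  x^+=2.5729  v^+=-0.7783  a^+=-0.3833
step 5: x_pred=0.9878  r=3.6022  x^+=3.9632  v^+=-0.4573  a^+=-0.2503

a_post = -0.2503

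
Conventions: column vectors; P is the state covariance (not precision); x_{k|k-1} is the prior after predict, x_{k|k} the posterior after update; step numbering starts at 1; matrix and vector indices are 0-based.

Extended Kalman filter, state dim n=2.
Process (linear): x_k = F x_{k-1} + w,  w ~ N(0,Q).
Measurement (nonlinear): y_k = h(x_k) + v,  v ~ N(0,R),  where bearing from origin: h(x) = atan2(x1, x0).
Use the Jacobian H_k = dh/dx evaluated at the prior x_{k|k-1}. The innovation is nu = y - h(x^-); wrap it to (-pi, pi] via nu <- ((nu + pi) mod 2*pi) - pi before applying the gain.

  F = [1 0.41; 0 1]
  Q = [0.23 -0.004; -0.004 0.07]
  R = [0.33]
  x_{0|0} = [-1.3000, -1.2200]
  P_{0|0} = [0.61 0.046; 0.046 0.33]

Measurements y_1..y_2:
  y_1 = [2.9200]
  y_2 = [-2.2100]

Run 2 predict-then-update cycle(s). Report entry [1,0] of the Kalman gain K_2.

K[1,0] = -0.2701

step 1: x^-=[-1.8002, -1.2200]  P^-=[0.9332 0.1773; 0.1773 0.4000]  H_jac=[0.2580 -0.3807]  S=[0.4152]  K=[0.4172; -0.2565]  nu=[-0.8172]  x^+=[-2.1412, -1.0104]  P^+=[0.8609 0.2217; 0.2217 0.3727]
step 2: x^-=[-2.5554, -1.0104]  P^-=[1.3354 0.3705; 0.3705 0.4427]  H_jac=[0.1338 -0.3384]  S=[0.3710]  K=[0.1436; -0.2701]  nu=[0.5551]  x^+=[-2.4757, -1.1603]  P^+=[1.3277 0.3849; 0.3849 0.4156]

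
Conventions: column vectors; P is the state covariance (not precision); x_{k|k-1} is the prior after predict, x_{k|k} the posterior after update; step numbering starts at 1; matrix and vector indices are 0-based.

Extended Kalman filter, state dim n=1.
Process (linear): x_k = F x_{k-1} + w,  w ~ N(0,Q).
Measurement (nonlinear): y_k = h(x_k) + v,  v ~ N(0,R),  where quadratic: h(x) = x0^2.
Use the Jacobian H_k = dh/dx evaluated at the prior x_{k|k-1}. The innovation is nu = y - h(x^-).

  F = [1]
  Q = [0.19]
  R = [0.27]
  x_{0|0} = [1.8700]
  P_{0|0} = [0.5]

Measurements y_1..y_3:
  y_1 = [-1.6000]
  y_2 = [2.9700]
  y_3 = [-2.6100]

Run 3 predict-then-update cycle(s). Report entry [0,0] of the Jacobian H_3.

H_jac[0,0] = 3.4375

step 1: x^-=[1.8700]  P^-=[0.6900]  H_jac=[3.7400]  S=[9.9214]  K=[0.2601]  nu=[-5.0969]  x^+=[0.5443]  P^+=[0.0188]
step 2: x^-=[0.5443]  P^-=[0.2088]  H_jac=[1.0886]  S=[0.5174]  K=[0.4393]  nu=[2.6738]  x^+=[1.7187]  P^+=[0.1089]
step 3: x^-=[1.7187]  P^-=[0.2989]  H_jac=[3.4375]  S=[3.8025]  K=[0.2703]  nu=[-5.5641]  x^+=[0.2150]  P^+=[0.0212]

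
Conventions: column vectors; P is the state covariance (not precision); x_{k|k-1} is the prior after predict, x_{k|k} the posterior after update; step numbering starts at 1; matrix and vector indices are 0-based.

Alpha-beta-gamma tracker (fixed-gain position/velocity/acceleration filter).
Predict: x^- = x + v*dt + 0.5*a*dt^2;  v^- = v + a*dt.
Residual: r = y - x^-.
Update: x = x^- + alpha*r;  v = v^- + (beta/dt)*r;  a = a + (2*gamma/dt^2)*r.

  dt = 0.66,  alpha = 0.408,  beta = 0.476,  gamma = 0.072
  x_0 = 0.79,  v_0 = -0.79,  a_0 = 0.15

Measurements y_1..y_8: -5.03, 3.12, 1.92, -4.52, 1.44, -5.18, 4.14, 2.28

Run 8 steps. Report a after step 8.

a_post = 1.6532

step 1: x_pred=0.3013  r=-5.3313  x^+=-1.8739  v^+=-4.5360  a^+=-1.6124
step 2: x_pred=-5.2188  r=8.3388  x^+=-1.8166  v^+=0.4139  a^+=1.1442
step 3: x_pred=-1.2942  r=3.2142  x^+=0.0172  v^+=3.4872  a^+=2.2068
step 4: x_pred=2.7994  r=-7.3194  x^+=-0.1869  v^+=-0.3352  a^+=-0.2129
step 5: x_pred=-0.4545  r=1.8945  x^+=0.3185  v^+=0.8907  a^+=0.4134
step 6: x_pred=0.9964  r=-6.1764  x^+=-1.5236  v^+=-3.2909  a^+=-1.6284
step 7: x_pred=-4.0503  r=8.1903  x^+=-0.7086  v^+=1.5413  a^+=1.0792
step 8: x_pred=0.5437  r=1.7363  x^+=1.2521  v^+=3.5058  a^+=1.6532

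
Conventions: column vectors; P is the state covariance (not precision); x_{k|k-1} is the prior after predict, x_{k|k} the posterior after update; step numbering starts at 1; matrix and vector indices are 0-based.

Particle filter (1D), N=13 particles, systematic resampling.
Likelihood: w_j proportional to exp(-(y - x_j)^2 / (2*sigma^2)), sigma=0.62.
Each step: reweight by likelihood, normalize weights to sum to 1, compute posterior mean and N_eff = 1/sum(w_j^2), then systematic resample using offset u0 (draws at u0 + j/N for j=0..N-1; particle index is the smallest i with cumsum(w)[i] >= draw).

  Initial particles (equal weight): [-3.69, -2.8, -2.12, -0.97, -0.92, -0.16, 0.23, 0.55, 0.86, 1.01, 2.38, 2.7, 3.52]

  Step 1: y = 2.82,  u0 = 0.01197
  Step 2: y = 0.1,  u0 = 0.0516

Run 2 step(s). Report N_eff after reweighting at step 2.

N_eff = 6.2910

step 1: w=[0.0000, 0.0000, 0.0000, 0.0000, 0.0000, 0.0000, 0.0001, 0.0005, 0.0029, 0.0061, 0.3366, 0.4249, 0.2289]  mean=2.7630  Neff=2.8880  idx=[10, 10, 10, 10, 10, 11, 11, 11, 11, 11, 12, 12, 12]
step 2: w=[0.1768, 0.1768, 0.1768, 0.1768, 0.1768, 0.0232, 0.0232, 0.0232, 0.0232, 0.0232, 0.0000, 0.0000, 0.0000]  mean=2.4172  Neff=6.2910  idx=[0, 0, 1, 1, 2, 2, 2, 3, 3, 4, 4, 5, 8]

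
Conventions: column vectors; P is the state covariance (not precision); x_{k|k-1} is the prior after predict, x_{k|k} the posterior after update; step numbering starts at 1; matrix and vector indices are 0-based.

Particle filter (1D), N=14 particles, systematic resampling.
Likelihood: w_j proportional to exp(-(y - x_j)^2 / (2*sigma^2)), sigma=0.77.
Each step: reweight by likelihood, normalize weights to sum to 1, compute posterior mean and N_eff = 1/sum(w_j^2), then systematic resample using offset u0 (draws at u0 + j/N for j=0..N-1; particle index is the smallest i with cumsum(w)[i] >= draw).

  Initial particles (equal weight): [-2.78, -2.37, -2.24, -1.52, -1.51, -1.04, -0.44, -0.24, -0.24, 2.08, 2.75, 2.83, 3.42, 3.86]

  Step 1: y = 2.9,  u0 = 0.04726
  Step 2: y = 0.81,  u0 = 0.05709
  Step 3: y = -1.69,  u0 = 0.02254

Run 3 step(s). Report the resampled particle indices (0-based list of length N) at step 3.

resampled_idx = [0, 0, 1, 2, 2, 3, 4, 4, 5, 6, 6, 7, 7, 8]

step 1: w=[0.0000, 0.0000, 0.0000, 0.0000, 0.0000, 0.0000, 0.0000, 0.0001, 0.0001, 0.1492, 0.2582, 0.2620, 0.2095, 0.1210]  mean=2.9451  Neff=4.6278  idx=[9, 9, 10, 10, 10, 10, 11, 11, 11, 12, 12, 12, 13, 13]
step 2: w=[0.3260, 0.3260, 0.0532, 0.0532, 0.0532, 0.0532, 0.0407, 0.0407, 0.0407, 0.0041, 0.0041, 0.0041, 0.0005, 0.0005]  mean=2.3322  Neff=4.3682  idx=[0, 0, 0, 0, 1, 1, 1, 1, 1, 2, 4, 5, 7, 8]
step 3: w=[0.1106, 0.1106, 0.1106, 0.1106, 0.1106, 0.1106, 0.1106, 0.1106, 0.1106, 0.0011, 0.0011, 0.0011, 0.0006, 0.0006]  mean=2.0830  Neff=9.0790  idx=[0, 0, 1, 2, 2, 3, 4, 4, 5, 6, 6, 7, 7, 8]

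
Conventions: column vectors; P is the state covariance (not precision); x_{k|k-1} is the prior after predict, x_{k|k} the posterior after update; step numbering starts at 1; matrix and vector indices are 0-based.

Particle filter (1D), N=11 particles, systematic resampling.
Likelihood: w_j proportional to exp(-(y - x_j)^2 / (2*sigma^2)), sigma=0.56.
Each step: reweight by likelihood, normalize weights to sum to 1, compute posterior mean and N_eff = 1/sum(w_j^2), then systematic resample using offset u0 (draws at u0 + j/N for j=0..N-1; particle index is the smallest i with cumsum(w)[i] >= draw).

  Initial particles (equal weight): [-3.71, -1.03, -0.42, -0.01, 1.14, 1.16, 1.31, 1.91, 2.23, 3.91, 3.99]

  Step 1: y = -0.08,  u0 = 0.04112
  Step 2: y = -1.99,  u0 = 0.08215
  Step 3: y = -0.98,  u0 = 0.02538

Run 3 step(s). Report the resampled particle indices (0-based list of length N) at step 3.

resampled_idx = [0, 1, 1, 2, 3, 4, 5, 6, 7, 7, 9]

step 1: w=[0.0000, 0.1036, 0.3634, 0.4336, 0.0407, 0.0377, 0.0201, 0.0008, 0.0001, 0.0000, 0.0000]  mean=-0.1456  Neff=2.9913  idx=[1, 2, 2, 2, 2, 3, 3, 3, 3, 3, 5]
step 2: w=[0.7228, 0.0617, 0.0617, 0.0617, 0.0617, 0.0061, 0.0061, 0.0061, 0.0061, 0.0061, 0.0000]  mean=-0.8485  Neff=1.8591  idx=[0, 0, 0, 0, 0, 0, 0, 0, 2, 3, 8]
step 3: w=[0.1059, 0.1059, 0.1059, 0.1059, 0.1059, 0.1059, 0.1059, 0.1059, 0.0645, 0.0645, 0.0237]  mean=-0.9271  Neff=10.1400  idx=[0, 1, 1, 2, 3, 4, 5, 6, 7, 7, 9]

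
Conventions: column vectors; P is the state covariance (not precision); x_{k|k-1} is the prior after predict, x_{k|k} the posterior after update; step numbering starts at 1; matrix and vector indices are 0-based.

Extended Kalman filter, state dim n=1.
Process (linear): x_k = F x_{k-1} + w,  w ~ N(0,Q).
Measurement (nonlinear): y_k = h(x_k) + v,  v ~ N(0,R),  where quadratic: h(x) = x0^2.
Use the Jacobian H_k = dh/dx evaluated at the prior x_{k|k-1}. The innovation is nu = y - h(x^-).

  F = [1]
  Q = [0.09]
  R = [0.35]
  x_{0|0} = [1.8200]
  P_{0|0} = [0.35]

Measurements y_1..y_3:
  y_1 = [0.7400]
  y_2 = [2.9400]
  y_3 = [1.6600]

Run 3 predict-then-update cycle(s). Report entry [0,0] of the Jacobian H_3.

step 1: x^-=[1.8200]  P^-=[0.4400]  H_jac=[3.6400]  S=[6.1798]  K=[0.2592]  nu=[-2.5724]  x^+=[1.1533]  P^+=[0.0249]
step 2: x^-=[1.1533]  P^-=[0.1149]  H_jac=[2.3066]  S=[0.9614]  K=[0.2757]  nu=[1.6098]  x^+=[1.5972]  P^+=[0.0418]
step 3: x^-=[1.5972]  P^-=[0.1318]  H_jac=[3.1943]  S=[1.6952]  K=[0.2484]  nu=[-0.8910]  x^+=[1.3758]  P^+=[0.0272]

H_jac[0,0] = 3.1943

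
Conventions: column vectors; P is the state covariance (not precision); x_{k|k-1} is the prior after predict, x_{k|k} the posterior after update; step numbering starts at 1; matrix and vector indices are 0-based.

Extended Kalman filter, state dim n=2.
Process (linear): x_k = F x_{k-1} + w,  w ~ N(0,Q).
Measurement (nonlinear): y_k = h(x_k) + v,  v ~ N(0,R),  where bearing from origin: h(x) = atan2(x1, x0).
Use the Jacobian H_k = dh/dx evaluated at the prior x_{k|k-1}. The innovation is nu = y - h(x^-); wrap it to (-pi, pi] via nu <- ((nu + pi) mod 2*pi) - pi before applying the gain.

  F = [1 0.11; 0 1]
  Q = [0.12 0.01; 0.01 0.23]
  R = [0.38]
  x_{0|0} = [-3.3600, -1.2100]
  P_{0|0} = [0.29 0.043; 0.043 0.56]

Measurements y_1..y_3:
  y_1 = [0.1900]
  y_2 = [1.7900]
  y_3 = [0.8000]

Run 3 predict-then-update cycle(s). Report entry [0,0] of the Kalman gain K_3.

step 1: x^-=[-3.4931, -1.2100]  P^-=[0.4262 0.1146; 0.1146 0.7900]  H_jac=[0.0885 -0.2556]  S=[0.4298]  K=[0.0197; -0.4462]  nu=[2.9981]  x^+=[-3.4342, -2.5479]  P^+=[0.4261 0.1184; 0.1184 0.7044]
step 2: x^-=[-3.7144, -2.5479]  P^-=[0.5806 0.2059; 0.2059 0.9344]  H_jac=[0.1256 -0.1831]  S=[0.4110]  K=[0.0857; -0.3533]  nu=[-1.9528]  x^+=[-3.8818, -1.8579]  P^+=[0.5776 0.2183; 0.2183 0.8831]
step 3: x^-=[-4.0862, -1.8579]  P^-=[0.7563 0.3254; 0.3254 1.1131]  H_jac=[0.0922 -0.2028]  S=[0.4200]  K=[0.0089; -0.4660]  nu=[-2.7683]  x^+=[-4.1109, -0.5679]  P^+=[0.7563 0.3272; 0.3272 1.0219]

K[0,0] = 0.0089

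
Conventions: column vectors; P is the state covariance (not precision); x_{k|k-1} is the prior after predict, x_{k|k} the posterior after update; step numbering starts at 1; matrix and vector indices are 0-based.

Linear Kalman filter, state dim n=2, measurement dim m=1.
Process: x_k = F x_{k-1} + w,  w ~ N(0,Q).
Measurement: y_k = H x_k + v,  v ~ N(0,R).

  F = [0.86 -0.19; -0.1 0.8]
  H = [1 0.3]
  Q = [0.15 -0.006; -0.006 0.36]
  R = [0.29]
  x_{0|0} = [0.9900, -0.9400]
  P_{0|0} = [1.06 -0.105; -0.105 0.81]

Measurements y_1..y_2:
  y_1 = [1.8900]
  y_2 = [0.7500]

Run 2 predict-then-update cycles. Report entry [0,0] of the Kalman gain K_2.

step 1: x^-=[1.0300, -0.8510]  P^-=[0.9975 -0.2945; -0.2945 0.9058]  S=[1.1923]  K=[0.7625; -0.0191]  nu=[1.1153]  x^+=[1.8804, -0.8723]  P^+=[0.3043 -0.2771; -0.2771 0.9054]
step 2: x^-=[1.7829, -0.8859]  P^-=[0.4983 -0.3657; -0.3657 0.9868]  S=[0.6577]  K=[0.5908; -0.1060]  nu=[-0.7671]  x^+=[1.3297, -0.8046]  P^+=[0.2687 -0.3246; -0.3246 0.9794]

K[0,0] = 0.5908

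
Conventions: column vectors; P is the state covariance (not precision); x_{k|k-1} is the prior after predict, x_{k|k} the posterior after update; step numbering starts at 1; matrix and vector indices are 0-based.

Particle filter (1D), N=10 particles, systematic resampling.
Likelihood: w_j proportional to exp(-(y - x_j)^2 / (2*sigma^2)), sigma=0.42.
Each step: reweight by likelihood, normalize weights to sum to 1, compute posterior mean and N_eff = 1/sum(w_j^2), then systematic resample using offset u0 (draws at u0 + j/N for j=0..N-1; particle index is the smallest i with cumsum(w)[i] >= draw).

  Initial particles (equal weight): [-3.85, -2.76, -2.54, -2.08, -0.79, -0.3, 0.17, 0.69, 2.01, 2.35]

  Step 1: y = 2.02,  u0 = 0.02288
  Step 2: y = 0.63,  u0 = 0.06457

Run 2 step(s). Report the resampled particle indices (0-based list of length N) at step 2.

resampled_idx = [0, 1, 1, 2, 2, 3, 4, 4, 5, 5]

step 1: w=[0.0000, 0.0000, 0.0000, 0.0000, 0.0000, 0.0000, 0.0000, 0.0038, 0.5743, 0.4219]  mean=2.1483  Neff=1.9694  idx=[8, 8, 8, 8, 8, 8, 9, 9, 9, 9]
step 2: w=[0.1612, 0.1612, 0.1612, 0.1612, 0.1612, 0.1612, 0.0081, 0.0081, 0.0081, 0.0081]  mean=2.0211  Neff=6.3992  idx=[0, 1, 1, 2, 2, 3, 4, 4, 5, 5]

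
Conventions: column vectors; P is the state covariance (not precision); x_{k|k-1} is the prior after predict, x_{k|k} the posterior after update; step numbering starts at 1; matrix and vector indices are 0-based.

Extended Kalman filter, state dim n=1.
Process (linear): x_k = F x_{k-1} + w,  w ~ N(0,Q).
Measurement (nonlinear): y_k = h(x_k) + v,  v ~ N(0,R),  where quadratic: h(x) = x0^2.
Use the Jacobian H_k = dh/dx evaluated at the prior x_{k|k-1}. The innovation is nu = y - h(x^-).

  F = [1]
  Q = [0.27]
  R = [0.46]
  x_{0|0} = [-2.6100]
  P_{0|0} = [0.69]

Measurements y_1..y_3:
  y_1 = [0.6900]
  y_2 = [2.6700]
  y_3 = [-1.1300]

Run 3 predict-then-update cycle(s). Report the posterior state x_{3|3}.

step 1: x^-=[-2.6100]  P^-=[0.9600]  H_jac=[-5.2200]  S=[26.6185]  K=[-0.1883]  nu=[-6.1221]  x^+=[-1.4575]  P^+=[0.0166]
step 2: x^-=[-1.4575]  P^-=[0.2866]  H_jac=[-2.9149]  S=[2.8951]  K=[-0.2886]  nu=[0.5458]  x^+=[-1.6150]  P^+=[0.0455]
step 3: x^-=[-1.6150]  P^-=[0.3155]  H_jac=[-3.2299]  S=[3.7518]  K=[-0.2716]  nu=[-3.7381]  x^+=[-0.5995]  P^+=[0.0387]

x_post = [-0.5995]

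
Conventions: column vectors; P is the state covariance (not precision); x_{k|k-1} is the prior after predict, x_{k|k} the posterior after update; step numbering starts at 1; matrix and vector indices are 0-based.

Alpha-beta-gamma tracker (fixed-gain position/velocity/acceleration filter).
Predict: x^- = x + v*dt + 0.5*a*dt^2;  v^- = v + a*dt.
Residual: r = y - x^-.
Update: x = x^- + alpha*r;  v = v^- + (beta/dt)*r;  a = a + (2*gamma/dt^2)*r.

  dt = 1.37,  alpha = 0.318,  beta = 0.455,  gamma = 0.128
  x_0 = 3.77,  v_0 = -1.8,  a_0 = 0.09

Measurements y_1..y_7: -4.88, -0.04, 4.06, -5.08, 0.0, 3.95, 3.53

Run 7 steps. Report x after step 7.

x_post = 8.4606

step 1: x_pred=1.3885  r=-6.2685  x^+=-0.6049  v^+=-3.7586  a^+=-0.7650
step 2: x_pred=-6.4720  r=6.4320  x^+=-4.4267  v^+=-2.6704  a^+=0.1123
step 3: x_pred=-7.9797  r=12.0397  x^+=-4.1511  v^+=1.4821  a^+=1.7545
step 4: x_pred=-0.4742  r=-4.6058  x^+=-1.9388  v^+=2.3560  a^+=1.1263
step 5: x_pred=2.3458  r=-2.3458  x^+=1.5999  v^+=3.1199  a^+=0.8063
step 6: x_pred=6.6308  r=-2.6808  x^+=5.7783  v^+=3.3342  a^+=0.4407
step 7: x_pred=10.7597  r=-7.2297  x^+=8.4606  v^+=1.5368  a^+=-0.5454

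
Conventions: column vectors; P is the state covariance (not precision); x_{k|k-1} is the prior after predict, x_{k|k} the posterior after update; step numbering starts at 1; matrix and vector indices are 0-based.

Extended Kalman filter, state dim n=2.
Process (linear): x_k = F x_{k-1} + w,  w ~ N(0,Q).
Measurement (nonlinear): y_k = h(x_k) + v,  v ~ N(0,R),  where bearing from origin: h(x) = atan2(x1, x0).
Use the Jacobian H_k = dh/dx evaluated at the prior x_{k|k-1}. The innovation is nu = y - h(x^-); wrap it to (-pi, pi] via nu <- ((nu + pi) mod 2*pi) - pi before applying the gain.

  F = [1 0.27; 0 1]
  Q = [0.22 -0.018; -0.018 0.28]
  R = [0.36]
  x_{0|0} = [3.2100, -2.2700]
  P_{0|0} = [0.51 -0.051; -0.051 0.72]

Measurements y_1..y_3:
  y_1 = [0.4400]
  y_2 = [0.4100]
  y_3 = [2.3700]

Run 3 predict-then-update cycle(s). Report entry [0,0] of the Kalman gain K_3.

K[0,0] = 0.4361

step 1: x^-=[2.5971, -2.2700]  P^-=[0.7549 0.1254; 0.1254 1.0000]  H_jac=[0.1908 0.2183]  S=[0.4456]  K=[0.3847; 0.5436]  nu=[1.1583]  x^+=[3.0427, -1.6404]  P^+=[0.6890 0.0322; 0.0322 0.8683]
step 2: x^-=[2.5998, -1.6404]  P^-=[0.9897 0.2487; 0.2487 1.1483]  H_jac=[0.1736 0.2751]  S=[0.5005]  K=[0.4800; 0.7175]  nu=[0.9729]  x^+=[3.0667, -0.9423]  P^+=[0.8744 0.0763; 0.0763 0.8907]
step 3: x^-=[2.8123, -0.9423]  P^-=[1.2006 0.2988; 0.2988 1.1707]  H_jac=[0.1071 0.3197]  S=[0.5139]  K=[0.4361; 0.7906]  nu=[2.6933]  x^+=[3.9870, 1.1869]  P^+=[1.1028 0.1216; 0.1216 0.8495]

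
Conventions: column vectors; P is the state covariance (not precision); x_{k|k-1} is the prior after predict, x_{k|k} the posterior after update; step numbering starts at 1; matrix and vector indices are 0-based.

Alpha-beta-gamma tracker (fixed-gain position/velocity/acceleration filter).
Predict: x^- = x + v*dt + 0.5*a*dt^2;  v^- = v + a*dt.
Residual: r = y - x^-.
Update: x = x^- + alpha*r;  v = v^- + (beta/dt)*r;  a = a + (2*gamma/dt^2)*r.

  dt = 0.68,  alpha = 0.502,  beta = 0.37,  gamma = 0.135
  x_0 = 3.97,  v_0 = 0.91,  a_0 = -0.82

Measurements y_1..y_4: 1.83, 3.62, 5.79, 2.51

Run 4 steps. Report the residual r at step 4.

step 1: x_pred=4.3992  r=-2.5692  x^+=3.1095  v^+=-1.0456  a^+=-2.3202
step 2: x_pred=1.8621  r=1.7579  x^+=2.7445  v^+=-1.6668  a^+=-1.2937
step 3: x_pred=1.3120  r=4.4780  x^+=3.5600  v^+=-0.1100  a^+=1.3210
step 4: x_pred=3.7906  r=-1.2806  x^+=3.1478  v^+=0.0915  a^+=0.5732

resid = -1.2806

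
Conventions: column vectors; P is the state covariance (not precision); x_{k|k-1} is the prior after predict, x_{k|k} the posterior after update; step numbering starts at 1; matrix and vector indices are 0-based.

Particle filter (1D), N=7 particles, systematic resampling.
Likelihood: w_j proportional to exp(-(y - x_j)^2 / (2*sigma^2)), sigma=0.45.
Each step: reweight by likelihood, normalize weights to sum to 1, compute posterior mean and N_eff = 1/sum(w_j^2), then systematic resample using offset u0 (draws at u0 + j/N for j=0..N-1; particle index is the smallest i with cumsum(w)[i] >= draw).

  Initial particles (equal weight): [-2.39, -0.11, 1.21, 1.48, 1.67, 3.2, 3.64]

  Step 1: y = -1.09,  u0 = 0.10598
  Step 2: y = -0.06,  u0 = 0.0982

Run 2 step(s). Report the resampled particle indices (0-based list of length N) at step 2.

step 1: w=[0.1417, 0.8583, 0.0000, 0.0000, 0.0000, 0.0000, 0.0000]  mean=-0.4330  Neff=1.3214  idx=[0, 1, 1, 1, 1, 1, 1]
step 2: w=[0.0000, 0.1667, 0.1667, 0.1667, 0.1667, 0.1667, 0.1667]  mean=-0.1100  Neff=6.0000  idx=[1, 2, 3, 4, 5, 5, 6]

resampled_idx = [1, 2, 3, 4, 5, 5, 6]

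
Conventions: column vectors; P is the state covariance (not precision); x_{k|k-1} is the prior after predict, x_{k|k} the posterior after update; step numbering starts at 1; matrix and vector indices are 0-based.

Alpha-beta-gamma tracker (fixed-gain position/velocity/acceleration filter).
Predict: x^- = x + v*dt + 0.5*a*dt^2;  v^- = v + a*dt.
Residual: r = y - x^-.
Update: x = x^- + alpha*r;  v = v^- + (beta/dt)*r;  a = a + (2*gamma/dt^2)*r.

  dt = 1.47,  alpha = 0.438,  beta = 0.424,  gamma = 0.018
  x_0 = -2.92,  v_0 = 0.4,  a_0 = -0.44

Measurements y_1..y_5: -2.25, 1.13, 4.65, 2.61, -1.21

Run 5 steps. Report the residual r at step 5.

step 1: x_pred=-2.8074  r=0.5574  x^+=-2.5633  v^+=-0.0860  a^+=-0.4307
step 2: x_pred=-3.1551  r=4.2851  x^+=-1.2782  v^+=0.5168  a^+=-0.3593
step 3: x_pred=-0.9068  r=5.5568  x^+=1.5271  v^+=1.5914  a^+=-0.2668
step 4: x_pred=3.5782  r=-0.9682  x^+=3.1541  v^+=0.9200  a^+=-0.2829
step 5: x_pred=4.2008  r=-5.4108  x^+=1.8309  v^+=-1.0565  a^+=-0.3730

resid = -5.4108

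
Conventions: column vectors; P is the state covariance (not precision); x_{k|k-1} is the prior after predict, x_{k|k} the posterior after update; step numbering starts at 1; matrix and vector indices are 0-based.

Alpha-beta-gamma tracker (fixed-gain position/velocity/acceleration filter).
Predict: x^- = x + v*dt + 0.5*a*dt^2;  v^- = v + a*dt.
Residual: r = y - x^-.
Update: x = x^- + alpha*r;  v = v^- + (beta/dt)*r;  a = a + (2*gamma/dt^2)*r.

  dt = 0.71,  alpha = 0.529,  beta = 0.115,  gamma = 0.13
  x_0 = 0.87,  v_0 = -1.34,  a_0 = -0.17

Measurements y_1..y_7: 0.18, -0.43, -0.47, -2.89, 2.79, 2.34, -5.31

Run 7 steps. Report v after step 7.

step 1: x_pred=-0.1242  r=0.3042  x^+=0.0367  v^+=-1.4114  a^+=-0.0131
step 2: x_pred=-0.9687  r=0.5387  x^+=-0.6837  v^+=-1.3335  a^+=0.2648
step 3: x_pred=-1.5637  r=1.0937  x^+=-0.9852  v^+=-0.9683  a^+=0.8289
step 4: x_pred=-1.4637  r=-1.4263  x^+=-2.2182  v^+=-0.6108  a^+=0.0933
step 5: x_pred=-2.6284  r=5.4184  x^+=0.2379  v^+=0.3330  a^+=2.8879
step 6: x_pred=1.2023  r=1.1377  x^+=1.8041  v^+=2.5677  a^+=3.4747
step 7: x_pred=4.5030  r=-9.8130  x^+=-0.6881  v^+=3.4453  a^+=-1.5866

v_post = 3.4453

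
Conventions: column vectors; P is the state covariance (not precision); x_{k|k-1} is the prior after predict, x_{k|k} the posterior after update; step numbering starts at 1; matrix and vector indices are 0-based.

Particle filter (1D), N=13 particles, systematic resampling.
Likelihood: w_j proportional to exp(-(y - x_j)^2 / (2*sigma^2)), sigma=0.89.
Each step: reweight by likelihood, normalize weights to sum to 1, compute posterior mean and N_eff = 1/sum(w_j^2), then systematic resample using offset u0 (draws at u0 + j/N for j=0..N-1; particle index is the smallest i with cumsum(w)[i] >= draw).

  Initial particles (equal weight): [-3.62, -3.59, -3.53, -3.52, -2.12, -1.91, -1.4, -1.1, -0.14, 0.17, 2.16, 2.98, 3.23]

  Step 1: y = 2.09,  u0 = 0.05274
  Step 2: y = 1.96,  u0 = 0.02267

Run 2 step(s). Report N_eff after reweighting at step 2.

step 1: w=[0.0000, 0.0000, 0.0000, 0.0000, 0.0000, 0.0000, 0.0002, 0.0007, 0.0198, 0.0446, 0.4559, 0.2774, 0.2013]  mean=2.4652  Neff=3.0517  idx=[9, 10, 10, 10, 10, 10, 10, 11, 11, 11, 12, 12, 12]
step 2: w=[0.0153, 0.1131, 0.1131, 0.1131, 0.1131, 0.1131, 0.1131, 0.0601, 0.0601, 0.0601, 0.0419, 0.0419, 0.0419]  mean=2.4119  Neff=10.7426  idx=[1, 1, 2, 3, 3, 4, 5, 5, 6, 7, 8, 9, 11]

N_eff = 10.7426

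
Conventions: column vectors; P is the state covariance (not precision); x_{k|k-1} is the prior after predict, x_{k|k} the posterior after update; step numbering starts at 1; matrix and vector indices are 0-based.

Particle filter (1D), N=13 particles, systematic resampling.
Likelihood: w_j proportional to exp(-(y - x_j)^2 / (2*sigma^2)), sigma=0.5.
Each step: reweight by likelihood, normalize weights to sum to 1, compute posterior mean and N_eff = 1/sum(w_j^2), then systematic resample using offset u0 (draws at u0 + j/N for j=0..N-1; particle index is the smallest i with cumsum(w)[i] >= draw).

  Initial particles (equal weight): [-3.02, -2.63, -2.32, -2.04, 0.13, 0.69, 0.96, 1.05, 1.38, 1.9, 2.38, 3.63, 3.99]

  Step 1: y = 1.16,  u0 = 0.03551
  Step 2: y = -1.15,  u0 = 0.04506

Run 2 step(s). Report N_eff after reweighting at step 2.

step 1: w=[0.0000, 0.0000, 0.0000, 0.0000, 0.0303, 0.1625, 0.2334, 0.2468, 0.2295, 0.0846, 0.0129, 0.0000, 0.0000]  mean=1.1074  Neff=4.9330  idx=[5, 5, 5, 6, 6, 6, 7, 7, 7, 8, 8, 8, 9]
step 2: w=[0.2836, 0.2836, 0.2836, 0.0336, 0.0336, 0.0336, 0.0155, 0.0155, 0.0155, 0.0007, 0.0007, 0.0007, 0.0000]  mean=0.7353  Neff=4.0755  idx=[0, 0, 0, 0, 1, 1, 1, 2, 2, 2, 2, 4, 7]

N_eff = 4.0755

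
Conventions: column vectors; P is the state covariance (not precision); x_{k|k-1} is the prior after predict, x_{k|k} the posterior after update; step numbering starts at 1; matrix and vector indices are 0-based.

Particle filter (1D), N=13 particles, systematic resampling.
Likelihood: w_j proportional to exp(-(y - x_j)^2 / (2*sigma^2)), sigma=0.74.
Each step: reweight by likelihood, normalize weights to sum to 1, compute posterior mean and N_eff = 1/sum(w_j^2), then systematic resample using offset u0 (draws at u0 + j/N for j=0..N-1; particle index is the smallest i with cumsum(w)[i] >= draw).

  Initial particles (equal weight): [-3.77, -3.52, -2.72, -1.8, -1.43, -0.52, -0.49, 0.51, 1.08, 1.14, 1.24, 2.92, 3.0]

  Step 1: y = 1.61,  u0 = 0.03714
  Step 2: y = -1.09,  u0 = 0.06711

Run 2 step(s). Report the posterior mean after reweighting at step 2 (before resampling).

step 1: w=[0.0000, 0.0000, 0.0000, 0.0000, 0.0001, 0.0049, 0.0055, 0.1029, 0.2404, 0.2539, 0.2742, 0.0648, 0.0532]  mean=1.2851  Neff=4.6487  idx=[7, 8, 8, 8, 8, 9, 9, 9, 10, 10, 10, 11, 12]
step 2: w=[0.4735, 0.0665, 0.0665, 0.0665, 0.0665, 0.0523, 0.0523, 0.0523, 0.0345, 0.0345, 0.0345, 0.0000, 0.0000]  mean=0.8361  Neff=3.9425  idx=[0, 0, 0, 0, 0, 0, 1, 2, 4, 5, 6, 8, 10]

post_mean = 0.8361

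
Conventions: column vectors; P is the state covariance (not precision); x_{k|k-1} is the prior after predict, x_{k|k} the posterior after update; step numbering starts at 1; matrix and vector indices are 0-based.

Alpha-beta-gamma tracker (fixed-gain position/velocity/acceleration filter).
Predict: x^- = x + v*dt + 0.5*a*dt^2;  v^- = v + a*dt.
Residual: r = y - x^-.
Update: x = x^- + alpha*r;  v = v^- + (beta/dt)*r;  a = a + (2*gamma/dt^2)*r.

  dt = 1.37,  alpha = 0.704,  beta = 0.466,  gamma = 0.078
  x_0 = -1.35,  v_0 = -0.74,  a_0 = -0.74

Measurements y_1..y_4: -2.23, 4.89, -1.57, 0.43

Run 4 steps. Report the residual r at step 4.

step 1: x_pred=-3.0583  r=0.8283  x^+=-2.4752  v^+=-1.4721  a^+=-0.6712
step 2: x_pred=-5.1218  r=10.0118  x^+=1.9265  v^+=1.0139  a^+=0.1610
step 3: x_pred=3.4666  r=-5.0366  x^+=-0.0792  v^+=-0.4788  a^+=-0.2576
step 4: x_pred=-0.9768  r=1.4068  x^+=0.0136  v^+=-0.3532  a^+=-0.1407

resid = 1.4068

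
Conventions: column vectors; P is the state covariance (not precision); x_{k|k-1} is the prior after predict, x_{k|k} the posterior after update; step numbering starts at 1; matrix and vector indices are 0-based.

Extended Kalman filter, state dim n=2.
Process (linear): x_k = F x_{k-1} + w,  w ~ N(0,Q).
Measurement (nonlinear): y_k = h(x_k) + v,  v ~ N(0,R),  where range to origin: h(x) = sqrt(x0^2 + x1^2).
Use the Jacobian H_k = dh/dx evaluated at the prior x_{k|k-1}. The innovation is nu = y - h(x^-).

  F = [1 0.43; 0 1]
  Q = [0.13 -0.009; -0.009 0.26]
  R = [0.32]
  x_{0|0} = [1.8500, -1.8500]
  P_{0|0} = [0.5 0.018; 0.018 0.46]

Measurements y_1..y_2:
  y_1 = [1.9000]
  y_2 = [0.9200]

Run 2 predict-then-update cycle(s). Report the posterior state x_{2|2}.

step 1: x^-=[1.0545, -1.8500]  P^-=[0.7305 0.2068; 0.2068 0.7200]  H_jac=[0.4952 -0.8688]  S=[0.8646]  K=[0.2106; -0.6050]  nu=[-0.2294]  x^+=[1.0062, -1.7112]  P^+=[0.6922 0.3170; 0.3170 0.4035]
step 2: x^-=[0.2704, -1.7112]  P^-=[1.1694 0.4815; 0.4815 0.6635]  H_jac=[0.1561 -0.9877]  S=[0.8474]  K=[-0.3459; -0.6847]  nu=[-0.8124]  x^+=[0.5514, -1.1549]  P^+=[1.0680 0.2808; 0.2808 0.2662]

x_post = [0.5514, -1.1549]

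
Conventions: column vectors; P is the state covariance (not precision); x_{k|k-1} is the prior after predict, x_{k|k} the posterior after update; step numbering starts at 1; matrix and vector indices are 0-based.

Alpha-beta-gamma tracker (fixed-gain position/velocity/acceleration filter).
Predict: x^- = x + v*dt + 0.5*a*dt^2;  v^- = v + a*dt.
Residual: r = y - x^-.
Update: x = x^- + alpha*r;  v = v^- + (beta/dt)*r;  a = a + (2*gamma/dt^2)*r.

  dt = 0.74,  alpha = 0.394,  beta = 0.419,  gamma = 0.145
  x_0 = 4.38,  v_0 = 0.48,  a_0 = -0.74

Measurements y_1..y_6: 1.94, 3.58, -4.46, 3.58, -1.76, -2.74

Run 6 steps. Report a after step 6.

a_post = 2.9332

step 1: x_pred=4.5326  r=-2.5926  x^+=3.5111  v^+=-1.5356  a^+=-2.1130
step 2: x_pred=1.7963  r=1.7837  x^+=2.4990  v^+=-2.0892  a^+=-1.1683
step 3: x_pred=0.6332  r=-5.0932  x^+=-1.3735  v^+=-5.8376  a^+=-3.8656
step 4: x_pred=-6.7518  r=10.3318  x^+=-2.6811  v^+=-2.8481  a^+=1.6059
step 5: x_pred=-4.3490  r=2.5890  x^+=-3.3289  v^+=-0.1938  a^+=2.9770
step 6: x_pred=-2.6572  r=-0.0828  x^+=-2.6898  v^+=1.9623  a^+=2.9332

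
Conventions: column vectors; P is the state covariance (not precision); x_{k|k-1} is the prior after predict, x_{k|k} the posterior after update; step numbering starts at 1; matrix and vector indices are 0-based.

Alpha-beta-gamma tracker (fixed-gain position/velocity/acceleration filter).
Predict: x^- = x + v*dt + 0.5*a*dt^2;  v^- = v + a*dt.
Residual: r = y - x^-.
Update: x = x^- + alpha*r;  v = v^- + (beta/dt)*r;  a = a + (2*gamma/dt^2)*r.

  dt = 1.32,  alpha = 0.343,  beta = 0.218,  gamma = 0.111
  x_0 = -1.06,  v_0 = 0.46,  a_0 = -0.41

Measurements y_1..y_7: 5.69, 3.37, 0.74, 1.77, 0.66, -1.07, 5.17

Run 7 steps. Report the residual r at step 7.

step 1: x_pred=-0.8100  r=6.5000  x^+=1.4195  v^+=0.9923  a^+=0.4182
step 2: x_pred=3.0936  r=0.2764  x^+=3.1884  v^+=1.5899  a^+=0.4534
step 3: x_pred=5.6821  r=-4.9421  x^+=3.9869  v^+=1.3722  a^+=-0.1763
step 4: x_pred=5.6446  r=-3.8746  x^+=4.3156  v^+=0.4996  a^+=-0.6700
step 5: x_pred=4.3914  r=-3.7314  x^+=3.1115  v^+=-1.0010  a^+=-1.1454
step 6: x_pred=0.7923  r=-1.8623  x^+=0.1535  v^+=-2.8205  a^+=-1.3827
step 7: x_pred=-4.7741  r=9.9441  x^+=-1.3633  v^+=-3.0033  a^+=-0.1157

resid = 9.9441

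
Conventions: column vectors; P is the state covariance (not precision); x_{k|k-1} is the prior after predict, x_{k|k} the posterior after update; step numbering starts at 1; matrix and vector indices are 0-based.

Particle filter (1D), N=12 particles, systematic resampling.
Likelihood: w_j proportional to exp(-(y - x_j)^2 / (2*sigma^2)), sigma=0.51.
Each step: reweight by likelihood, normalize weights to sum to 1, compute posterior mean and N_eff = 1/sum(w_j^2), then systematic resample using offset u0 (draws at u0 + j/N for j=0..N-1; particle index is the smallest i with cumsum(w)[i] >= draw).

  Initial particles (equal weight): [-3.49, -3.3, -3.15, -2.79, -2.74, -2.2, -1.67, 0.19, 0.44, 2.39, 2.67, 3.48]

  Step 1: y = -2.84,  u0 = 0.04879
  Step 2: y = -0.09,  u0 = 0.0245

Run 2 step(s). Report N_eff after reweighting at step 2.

step 1: w=[0.0999, 0.1498, 0.1871, 0.2239, 0.2207, 0.1024, 0.0162, 0.0000, 0.0000, 0.0000, 0.0000, 0.0000]  mean=-2.9141  Neff=5.6489  idx=[0, 1, 1, 2, 2, 3, 3, 3, 4, 4, 5, 5]
step 2: w=[0.0000, 0.0000, 0.0000, 0.0000, 0.0000, 0.0021, 0.0021, 0.0021, 0.0035, 0.0035, 0.4933, 0.4933]  mean=-2.2076  Neff=2.0548  idx=[10, 10, 10, 10, 10, 10, 11, 11, 11, 11, 11, 11]

N_eff = 2.0548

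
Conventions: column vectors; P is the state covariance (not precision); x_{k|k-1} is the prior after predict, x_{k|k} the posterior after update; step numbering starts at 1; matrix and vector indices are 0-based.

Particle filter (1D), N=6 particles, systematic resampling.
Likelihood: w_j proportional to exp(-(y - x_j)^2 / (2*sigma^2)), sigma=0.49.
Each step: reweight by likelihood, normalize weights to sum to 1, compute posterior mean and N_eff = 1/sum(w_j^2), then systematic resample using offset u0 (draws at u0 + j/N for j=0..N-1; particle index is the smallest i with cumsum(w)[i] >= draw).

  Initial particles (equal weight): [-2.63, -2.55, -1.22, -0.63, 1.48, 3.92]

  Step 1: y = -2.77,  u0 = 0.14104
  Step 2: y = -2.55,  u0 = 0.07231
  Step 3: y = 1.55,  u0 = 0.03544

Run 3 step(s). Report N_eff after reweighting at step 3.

step 1: w=[0.5131, 0.4833, 0.0036, 0.0000, 0.0000, 0.0000]  mean=-2.5862  Neff=2.0127  idx=[0, 0, 0, 1, 1, 1]
step 2: w=[0.1656, 0.1656, 0.1656, 0.1678, 0.1678, 0.1678]  mean=-2.5897  Neff=5.9997  idx=[0, 1, 2, 3, 4, 5]
step 3: w=[0.0670, 0.0670, 0.0670, 0.2663, 0.2663, 0.2663]  mean=-2.5661  Neff=4.4203  idx=[0, 3, 3, 4, 4, 5]

N_eff = 4.4203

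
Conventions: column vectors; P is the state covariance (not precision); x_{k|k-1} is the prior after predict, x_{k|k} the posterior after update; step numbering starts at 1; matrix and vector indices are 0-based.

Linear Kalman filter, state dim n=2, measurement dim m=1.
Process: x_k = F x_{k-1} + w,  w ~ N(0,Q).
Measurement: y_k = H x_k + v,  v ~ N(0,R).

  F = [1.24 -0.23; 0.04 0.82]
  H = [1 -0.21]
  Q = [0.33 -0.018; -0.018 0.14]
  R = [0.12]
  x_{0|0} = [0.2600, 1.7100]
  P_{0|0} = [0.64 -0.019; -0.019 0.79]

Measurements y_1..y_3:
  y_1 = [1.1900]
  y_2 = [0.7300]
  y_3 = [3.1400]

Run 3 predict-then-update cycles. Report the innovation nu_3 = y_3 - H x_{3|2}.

innov = [2.2963]

step 1: x^-=[-0.0709, 1.4126]  P^-=[1.3667 -0.1544; -0.1544 0.6710]  S=[1.5811]  K=[0.8849; -0.1868]  nu=[1.5575]  x^+=[1.3073, 1.1217]  P^+=[0.1286 0.1069; 0.1069 0.6158]
step 2: x^-=[1.3631, 0.9721]  P^-=[0.4994 -0.0200; -0.0200 0.5613]  S=[0.6526]  K=[0.7717; -0.2113]  nu=[-0.4290]  x^+=[1.0321, 1.0628]  P^+=[0.1107 0.0864; 0.0864 0.5322]
step 3: x^-=[1.0353, 0.9127]  P^-=[0.4792 -0.0258; -0.0258 0.5037]  S=[0.6322]  K=[0.7665; -0.2081]  nu=[2.2963]  x^+=[2.7954, 0.4348]  P^+=[0.1077 0.0750; 0.0750 0.4763]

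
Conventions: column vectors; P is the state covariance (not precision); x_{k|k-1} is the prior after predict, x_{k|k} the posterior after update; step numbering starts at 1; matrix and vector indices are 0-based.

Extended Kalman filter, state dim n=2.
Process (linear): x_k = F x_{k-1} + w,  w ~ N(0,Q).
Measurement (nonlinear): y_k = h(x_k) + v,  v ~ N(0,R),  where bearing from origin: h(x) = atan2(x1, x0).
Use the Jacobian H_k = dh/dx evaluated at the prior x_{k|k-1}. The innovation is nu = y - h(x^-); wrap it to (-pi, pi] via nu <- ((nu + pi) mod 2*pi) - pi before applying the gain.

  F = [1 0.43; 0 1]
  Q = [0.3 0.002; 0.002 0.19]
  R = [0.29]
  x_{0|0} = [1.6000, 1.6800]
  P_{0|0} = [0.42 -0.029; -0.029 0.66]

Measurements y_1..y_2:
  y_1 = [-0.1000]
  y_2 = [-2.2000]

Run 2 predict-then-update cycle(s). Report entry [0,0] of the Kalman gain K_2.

K[0,0] = -0.0023

step 1: x^-=[2.3224, 1.6800]  P^-=[0.8171 0.2568; 0.2568 0.8500]  H_jac=[-0.2045 0.2827]  S=[0.3624]  K=[-0.2607; 0.5181]  nu=[-0.7263]  x^+=[2.5118, 1.3037]  P^+=[0.7925 0.3058; 0.3058 0.7527]
step 2: x^-=[3.0724, 1.3037]  P^-=[1.4946 0.6314; 0.6314 0.9427]  H_jac=[-0.1170 0.2758]  S=[0.3414]  K=[-0.0023; 0.5451]  nu=[-2.6013]  x^+=[3.0782, -0.1143]  P^+=[1.4946 0.6318; 0.6318 0.8413]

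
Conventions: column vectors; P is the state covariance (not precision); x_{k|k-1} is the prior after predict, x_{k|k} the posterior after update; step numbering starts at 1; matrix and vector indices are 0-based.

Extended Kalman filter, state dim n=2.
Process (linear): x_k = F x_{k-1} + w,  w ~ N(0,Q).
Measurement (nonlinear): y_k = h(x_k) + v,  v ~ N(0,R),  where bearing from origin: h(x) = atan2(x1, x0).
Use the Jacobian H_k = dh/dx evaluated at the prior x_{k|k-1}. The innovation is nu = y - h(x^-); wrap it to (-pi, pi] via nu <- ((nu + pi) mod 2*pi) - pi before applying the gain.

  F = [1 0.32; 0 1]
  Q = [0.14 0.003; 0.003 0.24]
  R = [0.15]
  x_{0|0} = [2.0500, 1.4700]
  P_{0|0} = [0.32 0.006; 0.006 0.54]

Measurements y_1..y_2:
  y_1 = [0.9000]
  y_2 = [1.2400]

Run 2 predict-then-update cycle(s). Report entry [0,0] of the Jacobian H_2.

H_jac[0,0] = -0.1448

step 1: x^-=[2.5204, 1.4700]  P^-=[0.5191 0.1818; 0.1818 0.7800]  H_jac=[-0.1727 0.2961]  S=[0.2153]  K=[-0.1664; 0.9269]  nu=[0.3720]  x^+=[2.4585, 1.8148]  P^+=[0.5132 0.2150; 0.2150 0.5950]
step 2: x^-=[3.0392, 1.8148]  P^-=[0.8517 0.4084; 0.4084 0.8350]  H_jac=[-0.1448 0.2425]  S=[0.1883]  K=[-0.1290; 0.7615]  nu=[0.7017]  x^+=[2.9487, 2.3492]  P^+=[0.8486 0.4269; 0.4269 0.7259]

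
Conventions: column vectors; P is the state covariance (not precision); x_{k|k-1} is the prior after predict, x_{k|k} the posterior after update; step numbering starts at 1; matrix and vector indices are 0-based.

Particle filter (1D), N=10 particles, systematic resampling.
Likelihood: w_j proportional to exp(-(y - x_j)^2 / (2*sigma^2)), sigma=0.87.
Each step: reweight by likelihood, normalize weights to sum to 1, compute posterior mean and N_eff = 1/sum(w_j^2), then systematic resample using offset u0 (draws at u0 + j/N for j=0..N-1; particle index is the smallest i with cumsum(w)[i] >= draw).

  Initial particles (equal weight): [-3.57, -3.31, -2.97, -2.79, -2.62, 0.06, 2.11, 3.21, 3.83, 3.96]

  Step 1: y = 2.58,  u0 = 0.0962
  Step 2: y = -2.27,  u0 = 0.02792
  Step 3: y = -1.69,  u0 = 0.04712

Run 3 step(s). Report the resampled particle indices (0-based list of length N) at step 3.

step 1: w=[0.0000, 0.0000, 0.0000, 0.0000, 0.0000, 0.0066, 0.3775, 0.3361, 0.1556, 0.1242]  mean=2.9636  Neff=3.3878  idx=[6, 6, 6, 7, 7, 7, 7, 8, 9, 9]
step 2: w=[0.3330, 0.3330, 0.3330, 0.0003, 0.0003, 0.0003, 0.0003, 0.0000, 0.0000, 0.0000]  mean=2.1111  Neff=3.0062  idx=[0, 0, 0, 0, 1, 1, 1, 2, 2, 2]
step 3: w=[0.1000, 0.1000, 0.1000, 0.1000, 0.1000, 0.1000, 0.1000, 0.1000, 0.1000, 0.1000]  mean=2.1100  Neff=10.0000  idx=[0, 1, 2, 3, 4, 5, 6, 7, 8, 9]

resampled_idx = [0, 1, 2, 3, 4, 5, 6, 7, 8, 9]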